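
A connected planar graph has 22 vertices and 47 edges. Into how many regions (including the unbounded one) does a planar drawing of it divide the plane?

Euler's formula for a connected plane graph: V − E + F = 2, so F = 2 − 22 + 47 = 27.

27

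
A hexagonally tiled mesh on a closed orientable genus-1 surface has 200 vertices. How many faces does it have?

100

χ = 2 − 2·1 = 0, and every face is a hexagon so 6F = 2E.
V − E + F = 0 with E = 6F/2 gives 200 − (6/2 − 1)·F = 0, so F = 100 and E = 300.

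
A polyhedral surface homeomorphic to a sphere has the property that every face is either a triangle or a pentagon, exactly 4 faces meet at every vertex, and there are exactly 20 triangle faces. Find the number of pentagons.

Let x be the number of pentagons; then F = 20 + x.
Edge–face incidences: 2E = 3·20 + 5·x = 60 + 5x.
Every vertex has degree 4, so 4V = 2E.
Euler: V − E + F = 2 ⇒ (2E)/4 − E + (20 + x) = 2.
Multiply by 8: 2·(2E) − 4·(2E) + 8·(20 + x) = 16, i.e. 160 + 8x − 2·(60 + 5x) = 16.
Collecting terms: −2x + 40 = 16, so −2x = −24, so x = 12.
Then 2E = 60 + 5·12 = 120, so E = 60, V = 2E/4 = 30, F = 20 + 12 = 32.

12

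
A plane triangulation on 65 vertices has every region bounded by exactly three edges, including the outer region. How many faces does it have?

In a plane triangulation 3F = 2E and V − E + F = 2, so F = 2V − 4 = 2·65 − 4 = 126.

126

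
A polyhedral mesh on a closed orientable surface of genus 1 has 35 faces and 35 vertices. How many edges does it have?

70

For a closed orientable surface of genus 1, χ = 2 − 2·1 = 0.
E = V + F − (0) = 35 + 35 − (0) = 70.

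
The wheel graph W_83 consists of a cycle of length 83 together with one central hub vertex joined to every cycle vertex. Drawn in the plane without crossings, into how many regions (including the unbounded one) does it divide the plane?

W_83 has V = 83 + 1 = 84 vertices and E = 2·83 = 166 edges.
By Euler's formula F = 2 − V + E = 2 − 84 + 166 = 84.

84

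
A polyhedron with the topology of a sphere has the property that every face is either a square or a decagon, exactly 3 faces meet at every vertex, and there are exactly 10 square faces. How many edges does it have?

30

Let x be the number of decagons; then F = 10 + x.
Edge–face incidences: 2E = 4·10 + 10·x = 40 + 10x.
Every vertex has degree 3, so 3V = 2E.
Euler: V − E + F = 2 ⇒ (2E)/3 − E + (10 + x) = 2.
Multiply by 6: 2·(2E) − 3·(2E) + 6·(10 + x) = 12, i.e. 60 + 6x − (40 + 10x) = 12.
Collecting terms: −4x + 20 = 12, so −4x = −8, so x = 2.
Then 2E = 40 + 10·2 = 60, so E = 30, V = 2E/3 = 20, F = 10 + 2 = 12.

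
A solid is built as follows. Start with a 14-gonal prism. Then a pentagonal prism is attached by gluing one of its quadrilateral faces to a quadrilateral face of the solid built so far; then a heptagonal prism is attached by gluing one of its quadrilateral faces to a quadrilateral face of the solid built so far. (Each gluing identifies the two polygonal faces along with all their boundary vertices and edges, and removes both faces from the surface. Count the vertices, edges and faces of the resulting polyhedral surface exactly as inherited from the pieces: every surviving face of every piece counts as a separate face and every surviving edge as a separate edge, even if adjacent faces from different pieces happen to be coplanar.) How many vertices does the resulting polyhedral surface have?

A 14-gonal prism: V=28, E=42, F=16.
Attach a pentagonal prism (V=10, E=15, F=7) along a 4-gon: merge 4 vertices and 4 edges, delete both glued faces → V=34, E=53, F=21.
Attach a heptagonal prism (V=14, E=21, F=9) along a 4-gon: merge 4 vertices and 4 edges, delete both glued faces → V=44, E=70, F=28.
Check: V − E + F = 44 − 70 + 28 = 2.

44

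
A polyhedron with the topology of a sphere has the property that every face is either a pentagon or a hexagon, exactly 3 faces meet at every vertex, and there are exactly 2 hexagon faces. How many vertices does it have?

24

Let x be the number of pentagons; then F = 2 + x.
Edge–face incidences: 2E = 6·2 + 5·x = 12 + 5x.
Every vertex has degree 3, so 3V = 2E.
Euler: V − E + F = 2 ⇒ (2E)/3 − E + (2 + x) = 2.
Multiply by 6: 2·(2E) − 3·(2E) + 6·(2 + x) = 12, i.e. 12 + 6x − (12 + 5x) = 12.
Collecting terms: x = 12.
Then 2E = 12 + 5·12 = 72, so E = 36, V = 2E/3 = 24, F = 2 + 12 = 14.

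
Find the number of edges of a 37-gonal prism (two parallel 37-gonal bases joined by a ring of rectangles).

111

A prism on an n-gon has two n-gon bases and n rectangular sides: V = 2·37 = 74, E = 3·37 = 111, F = 37 + 2 = 39.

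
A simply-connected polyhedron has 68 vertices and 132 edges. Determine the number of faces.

66

Here V − E + F = 2.
F = 2 − V + E = 2 − 68 + 132 = 66.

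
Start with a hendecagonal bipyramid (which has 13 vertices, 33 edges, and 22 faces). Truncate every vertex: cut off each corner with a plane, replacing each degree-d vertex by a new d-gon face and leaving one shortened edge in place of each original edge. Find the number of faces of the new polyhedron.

Truncation replaces each original edge-end by a new vertex, so V′ = 2E = 66.
Each original edge survives, and each old vertex of degree d contributes d new edges; summing degrees gives Σd = 2E, so E′ = E + 2E = 3E = 99.
Each original face survives and each original vertex becomes one new face: F′ = F + V = 35.

35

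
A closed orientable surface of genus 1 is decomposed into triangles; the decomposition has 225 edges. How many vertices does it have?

75

χ = 2 − 2·1 = 0, and every face is a triangle so 3F = 2E.
F = 2E/3 = 150. Then V = 0 + E − F = 0 + 225 − 150 = 75.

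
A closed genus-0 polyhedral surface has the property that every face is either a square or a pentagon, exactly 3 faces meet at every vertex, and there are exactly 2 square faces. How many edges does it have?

Let x be the number of pentagons; then F = 2 + x.
Edge–face incidences: 2E = 4·2 + 5·x = 8 + 5x.
Every vertex has degree 3, so 3V = 2E.
Euler: V − E + F = 2 ⇒ (2E)/3 − E + (2 + x) = 2.
Multiply by 6: 2·(2E) − 3·(2E) + 6·(2 + x) = 12, i.e. 12 + 6x − (8 + 5x) = 12.
Collecting terms: x + 4 = 12, so x = 8.
Then 2E = 8 + 5·8 = 48, so E = 24, V = 2E/3 = 16, F = 2 + 8 = 10.

24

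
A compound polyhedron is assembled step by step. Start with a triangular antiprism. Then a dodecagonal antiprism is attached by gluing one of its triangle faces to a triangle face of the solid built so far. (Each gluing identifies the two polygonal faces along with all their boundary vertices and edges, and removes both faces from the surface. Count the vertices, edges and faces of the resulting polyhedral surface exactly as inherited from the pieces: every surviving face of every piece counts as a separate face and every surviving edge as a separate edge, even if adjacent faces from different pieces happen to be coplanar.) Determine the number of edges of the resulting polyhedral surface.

A triangular antiprism: V=6, E=12, F=8.
Attach a dodecagonal antiprism (V=24, E=48, F=26) along a 3-gon: merge 3 vertices and 3 edges, delete both glued faces → V=27, E=57, F=32.
Check: V − E + F = 27 − 57 + 32 = 2.

57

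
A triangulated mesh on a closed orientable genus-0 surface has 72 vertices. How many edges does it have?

210

χ = 2 − 2·0 = 2, and every face is a triangle so 3F = 2E.
V − E + F = 2 with E = 3F/2 gives 72 − (3/2 − 1)·F = 2, so F = 140 and E = 210.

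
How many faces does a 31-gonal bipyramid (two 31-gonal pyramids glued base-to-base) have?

A bipyramid over an n-gon has 2n triangular faces and n + 2 vertices: V = 31 + 2 = 33, E = 3·31 = 93, F = 2·31 = 62.

62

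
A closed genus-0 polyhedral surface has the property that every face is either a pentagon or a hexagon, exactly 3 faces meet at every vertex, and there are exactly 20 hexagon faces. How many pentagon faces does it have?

12

Let x be the number of pentagons; then F = 20 + x.
Edge–face incidences: 2E = 6·20 + 5·x = 120 + 5x.
Every vertex has degree 3, so 3V = 2E.
Euler: V − E + F = 2 ⇒ (2E)/3 − E + (20 + x) = 2.
Multiply by 6: 2·(2E) − 3·(2E) + 6·(20 + x) = 12, i.e. 120 + 6x − (120 + 5x) = 12.
Collecting terms: x = 12.
Then 2E = 120 + 5·12 = 180, so E = 90, V = 2E/3 = 60, F = 20 + 12 = 32.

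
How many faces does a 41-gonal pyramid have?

A pyramid on an n-gon base has one n-gon and n triangles: V = 41 + 1 = 42, E = 2·41 = 82, F = 41 + 1 = 42.

42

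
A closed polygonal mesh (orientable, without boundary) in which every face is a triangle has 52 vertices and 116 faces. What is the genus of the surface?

4

Every face is a triangle, so 2E = 3·116 = 348, giving E = 174.
χ = V − E + F = 52 − 174 + 116 = -6.
For a closed orientable surface χ = 2 − 2g, so g = (2 − (-6))/2 = 4.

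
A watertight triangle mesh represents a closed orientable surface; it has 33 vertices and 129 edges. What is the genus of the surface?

6

Every face is a triangle and each edge borders two faces, so 3F = 2·129, giving F = 86.
χ = V − E + F = 33 − 129 + 86 = -10.
For a closed orientable surface χ = 2 − 2g, so g = (2 − (-10))/2 = 6.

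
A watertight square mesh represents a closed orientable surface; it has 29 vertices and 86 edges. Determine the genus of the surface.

Every face is a square and each edge borders two faces, so 4F = 2·86, giving F = 43.
χ = V − E + F = 29 − 86 + 43 = -14.
For a closed orientable surface χ = 2 − 2g, so g = (2 − (-14))/2 = 8.

8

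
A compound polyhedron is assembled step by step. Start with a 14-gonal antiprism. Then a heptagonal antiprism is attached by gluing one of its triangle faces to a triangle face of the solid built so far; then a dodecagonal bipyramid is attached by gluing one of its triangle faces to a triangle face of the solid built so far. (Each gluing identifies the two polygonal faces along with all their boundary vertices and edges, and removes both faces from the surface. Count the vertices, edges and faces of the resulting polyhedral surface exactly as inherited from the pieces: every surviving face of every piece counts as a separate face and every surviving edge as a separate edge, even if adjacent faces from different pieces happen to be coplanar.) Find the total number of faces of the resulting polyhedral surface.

66

A 14-gonal antiprism: V=28, E=56, F=30.
Attach a heptagonal antiprism (V=14, E=28, F=16) along a 3-gon: merge 3 vertices and 3 edges, delete both glued faces → V=39, E=81, F=44.
Attach a dodecagonal bipyramid (V=14, E=36, F=24) along a 3-gon: merge 3 vertices and 3 edges, delete both glued faces → V=50, E=114, F=66.
Check: V − E + F = 50 − 114 + 66 = 2.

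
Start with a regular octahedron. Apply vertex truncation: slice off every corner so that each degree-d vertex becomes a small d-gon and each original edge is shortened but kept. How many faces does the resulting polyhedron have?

14

The base solid has V = 6, E = 12, F = 8.
Truncation replaces each original edge-end by a new vertex, so V′ = 2E = 24.
Each original edge survives, and each old vertex of degree d contributes d new edges; summing degrees gives Σd = 2E, so E′ = E + 2E = 3E = 36.
Each original face survives and each original vertex becomes one new face: F′ = F + V = 14.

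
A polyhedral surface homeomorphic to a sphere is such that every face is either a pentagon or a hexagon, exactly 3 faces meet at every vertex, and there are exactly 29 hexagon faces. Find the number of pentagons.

12

Let x be the number of pentagons; then F = 29 + x.
Edge–face incidences: 2E = 6·29 + 5·x = 174 + 5x.
Every vertex has degree 3, so 3V = 2E.
Euler: V − E + F = 2 ⇒ (2E)/3 − E + (29 + x) = 2.
Multiply by 6: 2·(2E) − 3·(2E) + 6·(29 + x) = 12, i.e. 174 + 6x − (174 + 5x) = 12.
Collecting terms: x = 12.
Then 2E = 174 + 5·12 = 234, so E = 117, V = 2E/3 = 78, F = 29 + 12 = 41.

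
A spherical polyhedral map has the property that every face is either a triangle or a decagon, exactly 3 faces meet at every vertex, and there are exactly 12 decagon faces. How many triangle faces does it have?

Let x be the number of triangles; then F = 12 + x.
Edge–face incidences: 2E = 10·12 + 3·x = 120 + 3x.
Every vertex has degree 3, so 3V = 2E.
Euler: V − E + F = 2 ⇒ (2E)/3 − E + (12 + x) = 2.
Multiply by 6: 2·(2E) − 3·(2E) + 6·(12 + x) = 12, i.e. 72 + 6x − (120 + 3x) = 12.
Collecting terms: 3x − 48 = 12, so 3x = 60, so x = 20.
Then 2E = 120 + 3·20 = 180, so E = 90, V = 2E/3 = 60, F = 12 + 20 = 32.

20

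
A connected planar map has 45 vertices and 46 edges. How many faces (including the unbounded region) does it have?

3

Euler's formula for a connected plane graph: V − E + F = 2, so F = 2 − 45 + 46 = 3.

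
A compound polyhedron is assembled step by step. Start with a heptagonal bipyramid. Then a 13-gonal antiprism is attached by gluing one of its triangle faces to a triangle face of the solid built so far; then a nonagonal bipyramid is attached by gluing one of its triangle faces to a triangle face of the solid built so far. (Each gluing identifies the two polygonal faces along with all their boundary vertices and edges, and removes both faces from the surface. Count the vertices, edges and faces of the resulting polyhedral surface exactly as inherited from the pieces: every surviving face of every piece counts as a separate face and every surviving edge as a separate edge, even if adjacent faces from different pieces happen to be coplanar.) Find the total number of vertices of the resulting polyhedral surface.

A heptagonal bipyramid: V=9, E=21, F=14.
Attach a 13-gonal antiprism (V=26, E=52, F=28) along a 3-gon: merge 3 vertices and 3 edges, delete both glued faces → V=32, E=70, F=40.
Attach a nonagonal bipyramid (V=11, E=27, F=18) along a 3-gon: merge 3 vertices and 3 edges, delete both glued faces → V=40, E=94, F=56.
Check: V − E + F = 40 − 94 + 56 = 2.

40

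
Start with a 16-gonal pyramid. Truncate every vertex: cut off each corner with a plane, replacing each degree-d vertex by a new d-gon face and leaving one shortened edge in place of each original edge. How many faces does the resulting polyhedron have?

The base solid has V = 17, E = 32, F = 17.
Truncation replaces each original edge-end by a new vertex, so V′ = 2E = 64.
Each original edge survives, and each old vertex of degree d contributes d new edges; summing degrees gives Σd = 2E, so E′ = E + 2E = 3E = 96.
Each original face survives and each original vertex becomes one new face: F′ = F + V = 34.

34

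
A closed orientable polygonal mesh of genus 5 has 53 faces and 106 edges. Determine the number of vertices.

45

For a closed orientable surface of genus 5, χ = 2 − 2·5 = -8.
V = -8 + E − F = -8 + 106 − 53 = 45.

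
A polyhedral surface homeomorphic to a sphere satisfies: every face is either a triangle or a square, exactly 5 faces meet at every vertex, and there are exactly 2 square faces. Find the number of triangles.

24

Let x be the number of triangles; then F = 2 + x.
Edge–face incidences: 2E = 4·2 + 3·x = 8 + 3x.
Every vertex has degree 5, so 5V = 2E.
Euler: V − E + F = 2 ⇒ (2E)/5 − E + (2 + x) = 2.
Multiply by 10: 2·(2E) − 5·(2E) + 10·(2 + x) = 20, i.e. 20 + 10x − 3·(8 + 3x) = 20.
Collecting terms: x − 4 = 20, so x = 24.
Then 2E = 8 + 3·24 = 80, so E = 40, V = 2E/5 = 16, F = 2 + 24 = 26.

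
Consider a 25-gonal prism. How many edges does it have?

A prism on an n-gon has two n-gon bases and n rectangular sides: V = 2·25 = 50, E = 3·25 = 75, F = 25 + 2 = 27.

75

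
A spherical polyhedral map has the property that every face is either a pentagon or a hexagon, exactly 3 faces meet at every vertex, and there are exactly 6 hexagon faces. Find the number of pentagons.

Let x be the number of pentagons; then F = 6 + x.
Edge–face incidences: 2E = 6·6 + 5·x = 36 + 5x.
Every vertex has degree 3, so 3V = 2E.
Euler: V − E + F = 2 ⇒ (2E)/3 − E + (6 + x) = 2.
Multiply by 6: 2·(2E) − 3·(2E) + 6·(6 + x) = 12, i.e. 36 + 6x − (36 + 5x) = 12.
Collecting terms: x = 12.
Then 2E = 36 + 5·12 = 96, so E = 48, V = 2E/3 = 32, F = 6 + 12 = 18.

12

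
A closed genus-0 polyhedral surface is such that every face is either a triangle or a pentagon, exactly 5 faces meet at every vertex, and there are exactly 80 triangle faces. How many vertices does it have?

Let x be the number of pentagons; then F = 80 + x.
Edge–face incidences: 2E = 3·80 + 5·x = 240 + 5x.
Every vertex has degree 5, so 5V = 2E.
Euler: V − E + F = 2 ⇒ (2E)/5 − E + (80 + x) = 2.
Multiply by 10: 2·(2E) − 5·(2E) + 10·(80 + x) = 20, i.e. 800 + 10x − 3·(240 + 5x) = 20.
Collecting terms: −5x + 80 = 20, so −5x = −60, so x = 12.
Then 2E = 240 + 5·12 = 300, so E = 150, V = 2E/5 = 60, F = 80 + 12 = 92.

60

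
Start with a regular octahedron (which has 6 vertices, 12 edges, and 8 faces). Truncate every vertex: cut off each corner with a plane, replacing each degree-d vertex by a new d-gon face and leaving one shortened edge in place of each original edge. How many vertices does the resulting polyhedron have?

24

Truncation replaces each original edge-end by a new vertex, so V′ = 2E = 24.
Each original edge survives, and each old vertex of degree d contributes d new edges; summing degrees gives Σd = 2E, so E′ = E + 2E = 3E = 36.
Each original face survives and each original vertex becomes one new face: F′ = F + V = 14.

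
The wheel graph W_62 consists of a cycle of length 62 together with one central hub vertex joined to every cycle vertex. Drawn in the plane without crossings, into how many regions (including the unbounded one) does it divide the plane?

63

W_62 has V = 62 + 1 = 63 vertices and E = 2·62 = 124 edges.
By Euler's formula F = 2 − V + E = 2 − 63 + 124 = 63.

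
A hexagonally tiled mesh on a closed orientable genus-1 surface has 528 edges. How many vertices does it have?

χ = 2 − 2·1 = 0, and every face is a hexagon so 6F = 2E.
F = 2E/6 = 176. Then V = 0 + E − F = 0 + 528 − 176 = 352.

352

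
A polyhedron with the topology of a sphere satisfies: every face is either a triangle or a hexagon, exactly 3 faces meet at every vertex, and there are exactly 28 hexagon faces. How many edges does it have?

90

Let x be the number of triangles; then F = 28 + x.
Edge–face incidences: 2E = 6·28 + 3·x = 168 + 3x.
Every vertex has degree 3, so 3V = 2E.
Euler: V − E + F = 2 ⇒ (2E)/3 − E + (28 + x) = 2.
Multiply by 6: 2·(2E) − 3·(2E) + 6·(28 + x) = 12, i.e. 168 + 6x − (168 + 3x) = 12.
Collecting terms: 3x = 12, so x = 4.
Then 2E = 168 + 3·4 = 180, so E = 90, V = 2E/3 = 60, F = 28 + 4 = 32.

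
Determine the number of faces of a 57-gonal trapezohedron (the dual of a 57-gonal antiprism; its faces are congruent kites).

The n-trapezohedron (dual of the n-antiprism) has V = 2·57 + 2 = 116, E = 4·57 = 228, F = 2·57 = 114.

114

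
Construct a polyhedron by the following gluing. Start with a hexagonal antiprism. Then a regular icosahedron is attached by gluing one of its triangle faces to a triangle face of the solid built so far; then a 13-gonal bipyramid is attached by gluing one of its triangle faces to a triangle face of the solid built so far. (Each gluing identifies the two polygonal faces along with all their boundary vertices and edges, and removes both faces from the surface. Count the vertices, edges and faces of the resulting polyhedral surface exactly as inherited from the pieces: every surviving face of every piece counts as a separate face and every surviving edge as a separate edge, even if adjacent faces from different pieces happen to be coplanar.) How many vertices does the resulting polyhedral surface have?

A hexagonal antiprism: V=12, E=24, F=14.
Attach a regular icosahedron (V=12, E=30, F=20) along a 3-gon: merge 3 vertices and 3 edges, delete both glued faces → V=21, E=51, F=32.
Attach a 13-gonal bipyramid (V=15, E=39, F=26) along a 3-gon: merge 3 vertices and 3 edges, delete both glued faces → V=33, E=87, F=56.
Check: V − E + F = 33 − 87 + 56 = 2.

33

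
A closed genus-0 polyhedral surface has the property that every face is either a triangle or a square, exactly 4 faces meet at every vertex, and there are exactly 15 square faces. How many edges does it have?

42

Let x be the number of triangles; then F = 15 + x.
Edge–face incidences: 2E = 4·15 + 3·x = 60 + 3x.
Every vertex has degree 4, so 4V = 2E.
Euler: V − E + F = 2 ⇒ (2E)/4 − E + (15 + x) = 2.
Multiply by 8: 2·(2E) − 4·(2E) + 8·(15 + x) = 16, i.e. 120 + 8x − 2·(60 + 3x) = 16.
Collecting terms: 2x = 16, so x = 8.
Then 2E = 60 + 3·8 = 84, so E = 42, V = 2E/4 = 21, F = 15 + 8 = 23.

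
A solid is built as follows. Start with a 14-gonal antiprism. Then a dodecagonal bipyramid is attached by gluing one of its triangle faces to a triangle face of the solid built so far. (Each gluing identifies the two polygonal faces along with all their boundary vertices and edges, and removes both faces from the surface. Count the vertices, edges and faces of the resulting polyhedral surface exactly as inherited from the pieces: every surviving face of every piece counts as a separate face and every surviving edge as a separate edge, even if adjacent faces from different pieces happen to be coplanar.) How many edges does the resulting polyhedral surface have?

A 14-gonal antiprism: V=28, E=56, F=30.
Attach a dodecagonal bipyramid (V=14, E=36, F=24) along a 3-gon: merge 3 vertices and 3 edges, delete both glued faces → V=39, E=89, F=52.
Check: V − E + F = 39 − 89 + 52 = 2.

89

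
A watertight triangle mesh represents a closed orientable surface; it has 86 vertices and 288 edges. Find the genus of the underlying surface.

6

Every face is a triangle and each edge borders two faces, so 3F = 2·288, giving F = 192.
χ = V − E + F = 86 − 288 + 192 = -10.
For a closed orientable surface χ = 2 − 2g, so g = (2 − (-10))/2 = 6.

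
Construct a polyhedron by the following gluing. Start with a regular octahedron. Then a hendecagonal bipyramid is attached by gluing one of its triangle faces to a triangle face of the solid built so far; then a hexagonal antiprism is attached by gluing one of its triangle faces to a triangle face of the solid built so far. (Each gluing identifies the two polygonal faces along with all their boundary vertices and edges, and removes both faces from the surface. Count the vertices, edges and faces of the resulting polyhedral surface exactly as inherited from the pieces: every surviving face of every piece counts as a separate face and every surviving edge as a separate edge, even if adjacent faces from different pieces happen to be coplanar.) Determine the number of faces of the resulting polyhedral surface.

A regular octahedron: V=6, E=12, F=8.
Attach a hendecagonal bipyramid (V=13, E=33, F=22) along a 3-gon: merge 3 vertices and 3 edges, delete both glued faces → V=16, E=42, F=28.
Attach a hexagonal antiprism (V=12, E=24, F=14) along a 3-gon: merge 3 vertices and 3 edges, delete both glued faces → V=25, E=63, F=40.
Check: V − E + F = 25 − 63 + 40 = 2.

40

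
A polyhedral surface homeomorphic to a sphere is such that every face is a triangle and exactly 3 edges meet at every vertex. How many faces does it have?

Each face has 3 edges and each edge borders two faces, so 2E = 3F.
Each vertex has degree 3, so 3V = 2E and hence V = 3F/3.
Euler: V − E + F = 2 ⇒ (3F/3) − (3F/2) + F = 2.
Multiply by 6: (6 − 9 + 6)F = 12, i.e. 3F = 12.
So F = 4, E = 3·4/2 = 6, V = 3·4/3 = 4.

4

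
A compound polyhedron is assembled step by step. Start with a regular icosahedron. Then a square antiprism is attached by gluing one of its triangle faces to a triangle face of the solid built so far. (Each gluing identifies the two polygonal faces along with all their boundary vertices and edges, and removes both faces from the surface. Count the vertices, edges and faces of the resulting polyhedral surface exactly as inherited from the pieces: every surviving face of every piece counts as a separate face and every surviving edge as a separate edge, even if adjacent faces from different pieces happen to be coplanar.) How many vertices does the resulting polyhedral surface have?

17

A regular icosahedron: V=12, E=30, F=20.
Attach a square antiprism (V=8, E=16, F=10) along a 3-gon: merge 3 vertices and 3 edges, delete both glued faces → V=17, E=43, F=28.
Check: V − E + F = 17 − 43 + 28 = 2.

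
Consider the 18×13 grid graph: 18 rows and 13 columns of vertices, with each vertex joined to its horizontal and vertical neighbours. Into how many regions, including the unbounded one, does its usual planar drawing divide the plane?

The grid has V = 18·13 = 234 vertices and E = 18·12 + 13·17 = 437 edges.
F = 2 − V + E = 2 − 234 + 437 = 205.

205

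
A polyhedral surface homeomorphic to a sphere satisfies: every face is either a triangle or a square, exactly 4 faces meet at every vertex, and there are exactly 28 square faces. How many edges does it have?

Let x be the number of triangles; then F = 28 + x.
Edge–face incidences: 2E = 4·28 + 3·x = 112 + 3x.
Every vertex has degree 4, so 4V = 2E.
Euler: V − E + F = 2 ⇒ (2E)/4 − E + (28 + x) = 2.
Multiply by 8: 2·(2E) − 4·(2E) + 8·(28 + x) = 16, i.e. 224 + 8x − 2·(112 + 3x) = 16.
Collecting terms: 2x = 16, so x = 8.
Then 2E = 112 + 3·8 = 136, so E = 68, V = 2E/4 = 34, F = 28 + 8 = 36.

68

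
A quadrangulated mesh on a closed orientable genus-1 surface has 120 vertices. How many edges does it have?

χ = 2 − 2·1 = 0, and every face is a square so 4F = 2E.
V − E + F = 0 with E = 4F/2 gives 120 − (4/2 − 1)·F = 0, so F = 120 and E = 240.

240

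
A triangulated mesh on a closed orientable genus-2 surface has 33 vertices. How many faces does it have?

70

χ = 2 − 2·2 = -2, and every face is a triangle so 3F = 2E.
V − E + F = -2 with E = 3F/2 gives 33 − (3/2 − 1)·F = -2, so F = 70 and E = 105.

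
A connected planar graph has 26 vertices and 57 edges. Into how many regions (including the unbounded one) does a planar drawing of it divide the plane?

Euler's formula for a connected plane graph: V − E + F = 2, so F = 2 − 26 + 57 = 33.

33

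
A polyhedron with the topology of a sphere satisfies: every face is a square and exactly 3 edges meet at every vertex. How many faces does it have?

Each face has 4 edges and each edge borders two faces, so 2E = 4F.
Each vertex has degree 3, so 3V = 2E and hence V = 4F/3.
Euler: V − E + F = 2 ⇒ (4F/3) − (4F/2) + F = 2.
Multiply by 6: (8 − 12 + 6)F = 12, i.e. 2F = 12.
So F = 6, E = 4·6/2 = 12, V = 4·6/3 = 8.

6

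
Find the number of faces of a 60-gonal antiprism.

122

An antiprism on an n-gon has two n-gon caps and 2n triangles: V = 2·60 = 120, E = 4·60 = 240, F = 2·60 + 2 = 122.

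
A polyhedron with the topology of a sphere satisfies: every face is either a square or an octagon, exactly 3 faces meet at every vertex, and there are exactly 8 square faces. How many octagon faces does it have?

Let x be the number of octagons; then F = 8 + x.
Edge–face incidences: 2E = 4·8 + 8·x = 32 + 8x.
Every vertex has degree 3, so 3V = 2E.
Euler: V − E + F = 2 ⇒ (2E)/3 − E + (8 + x) = 2.
Multiply by 6: 2·(2E) − 3·(2E) + 6·(8 + x) = 12, i.e. 48 + 6x − (32 + 8x) = 12.
Collecting terms: −2x + 16 = 12, so −2x = −4, so x = 2.
Then 2E = 32 + 8·2 = 48, so E = 24, V = 2E/3 = 16, F = 8 + 2 = 10.

2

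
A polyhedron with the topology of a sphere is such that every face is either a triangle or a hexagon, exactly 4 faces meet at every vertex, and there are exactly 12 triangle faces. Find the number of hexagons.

2

Let x be the number of hexagons; then F = 12 + x.
Edge–face incidences: 2E = 3·12 + 6·x = 36 + 6x.
Every vertex has degree 4, so 4V = 2E.
Euler: V − E + F = 2 ⇒ (2E)/4 − E + (12 + x) = 2.
Multiply by 8: 2·(2E) − 4·(2E) + 8·(12 + x) = 16, i.e. 96 + 8x − 2·(36 + 6x) = 16.
Collecting terms: −4x + 24 = 16, so −4x = −8, so x = 2.
Then 2E = 36 + 6·2 = 48, so E = 24, V = 2E/4 = 12, F = 12 + 2 = 14.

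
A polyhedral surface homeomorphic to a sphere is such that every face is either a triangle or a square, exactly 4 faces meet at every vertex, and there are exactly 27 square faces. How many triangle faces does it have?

8

Let x be the number of triangles; then F = 27 + x.
Edge–face incidences: 2E = 4·27 + 3·x = 108 + 3x.
Every vertex has degree 4, so 4V = 2E.
Euler: V − E + F = 2 ⇒ (2E)/4 − E + (27 + x) = 2.
Multiply by 8: 2·(2E) − 4·(2E) + 8·(27 + x) = 16, i.e. 216 + 8x − 2·(108 + 3x) = 16.
Collecting terms: 2x = 16, so x = 8.
Then 2E = 108 + 3·8 = 132, so E = 66, V = 2E/4 = 33, F = 27 + 8 = 35.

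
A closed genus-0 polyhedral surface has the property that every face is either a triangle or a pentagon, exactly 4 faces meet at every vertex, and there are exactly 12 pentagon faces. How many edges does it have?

Let x be the number of triangles; then F = 12 + x.
Edge–face incidences: 2E = 5·12 + 3·x = 60 + 3x.
Every vertex has degree 4, so 4V = 2E.
Euler: V − E + F = 2 ⇒ (2E)/4 − E + (12 + x) = 2.
Multiply by 8: 2·(2E) − 4·(2E) + 8·(12 + x) = 16, i.e. 96 + 8x − 2·(60 + 3x) = 16.
Collecting terms: 2x − 24 = 16, so 2x = 40, so x = 20.
Then 2E = 60 + 3·20 = 120, so E = 60, V = 2E/4 = 30, F = 12 + 20 = 32.

60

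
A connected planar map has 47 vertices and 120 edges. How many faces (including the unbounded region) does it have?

Euler's formula for a connected plane graph: V − E + F = 2, so F = 2 − 47 + 120 = 75.

75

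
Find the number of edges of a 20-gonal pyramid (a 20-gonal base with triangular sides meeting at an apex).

40

A pyramid on an n-gon base has one n-gon and n triangles: V = 20 + 1 = 21, E = 2·20 = 40, F = 20 + 1 = 21.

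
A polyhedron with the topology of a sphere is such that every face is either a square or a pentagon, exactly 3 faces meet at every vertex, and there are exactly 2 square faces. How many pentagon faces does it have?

Let x be the number of pentagons; then F = 2 + x.
Edge–face incidences: 2E = 4·2 + 5·x = 8 + 5x.
Every vertex has degree 3, so 3V = 2E.
Euler: V − E + F = 2 ⇒ (2E)/3 − E + (2 + x) = 2.
Multiply by 6: 2·(2E) − 3·(2E) + 6·(2 + x) = 12, i.e. 12 + 6x − (8 + 5x) = 12.
Collecting terms: x + 4 = 12, so x = 8.
Then 2E = 8 + 5·8 = 48, so E = 24, V = 2E/3 = 16, F = 2 + 8 = 10.

8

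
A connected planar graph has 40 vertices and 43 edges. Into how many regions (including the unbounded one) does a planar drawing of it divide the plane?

Euler's formula for a connected plane graph: V − E + F = 2, so F = 2 − 40 + 43 = 5.

5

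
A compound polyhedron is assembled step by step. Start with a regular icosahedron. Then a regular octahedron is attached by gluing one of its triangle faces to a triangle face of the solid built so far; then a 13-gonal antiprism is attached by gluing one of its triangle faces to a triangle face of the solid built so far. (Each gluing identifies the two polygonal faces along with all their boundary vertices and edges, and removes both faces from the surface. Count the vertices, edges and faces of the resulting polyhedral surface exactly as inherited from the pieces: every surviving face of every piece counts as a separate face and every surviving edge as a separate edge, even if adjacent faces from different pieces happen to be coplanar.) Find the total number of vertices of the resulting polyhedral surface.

38

A regular icosahedron: V=12, E=30, F=20.
Attach a regular octahedron (V=6, E=12, F=8) along a 3-gon: merge 3 vertices and 3 edges, delete both glued faces → V=15, E=39, F=26.
Attach a 13-gonal antiprism (V=26, E=52, F=28) along a 3-gon: merge 3 vertices and 3 edges, delete both glued faces → V=38, E=88, F=52.
Check: V − E + F = 38 − 88 + 52 = 2.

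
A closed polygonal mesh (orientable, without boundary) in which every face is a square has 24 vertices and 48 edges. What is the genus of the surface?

Every face is a square and each edge borders two faces, so 4F = 2·48, giving F = 24.
χ = V − E + F = 24 − 48 + 24 = 0.
For a closed orientable surface χ = 2 − 2g, so g = (2 − (0))/2 = 1.

1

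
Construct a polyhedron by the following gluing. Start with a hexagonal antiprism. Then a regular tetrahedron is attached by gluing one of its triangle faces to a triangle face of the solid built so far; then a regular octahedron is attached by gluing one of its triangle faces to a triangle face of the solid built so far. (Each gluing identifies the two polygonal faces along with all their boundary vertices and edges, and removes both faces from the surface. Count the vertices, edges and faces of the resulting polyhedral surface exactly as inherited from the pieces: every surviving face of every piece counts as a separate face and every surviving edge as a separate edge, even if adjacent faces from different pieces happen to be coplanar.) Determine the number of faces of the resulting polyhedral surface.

A hexagonal antiprism: V=12, E=24, F=14.
Attach a regular tetrahedron (V=4, E=6, F=4) along a 3-gon: merge 3 vertices and 3 edges, delete both glued faces → V=13, E=27, F=16.
Attach a regular octahedron (V=6, E=12, F=8) along a 3-gon: merge 3 vertices and 3 edges, delete both glued faces → V=16, E=36, F=22.
Check: V − E + F = 16 − 36 + 22 = 2.

22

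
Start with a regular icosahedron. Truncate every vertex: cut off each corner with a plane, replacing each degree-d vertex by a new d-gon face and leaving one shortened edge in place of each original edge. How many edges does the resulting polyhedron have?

90

The base solid has V = 12, E = 30, F = 20.
Truncation replaces each original edge-end by a new vertex, so V′ = 2E = 60.
Each original edge survives, and each old vertex of degree d contributes d new edges; summing degrees gives Σd = 2E, so E′ = E + 2E = 3E = 90.
Each original face survives and each original vertex becomes one new face: F′ = F + V = 32.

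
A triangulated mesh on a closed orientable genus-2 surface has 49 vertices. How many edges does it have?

153

χ = 2 − 2·2 = -2, and every face is a triangle so 3F = 2E.
V − E + F = -2 with E = 3F/2 gives 49 − (3/2 − 1)·F = -2, so F = 102 and E = 153.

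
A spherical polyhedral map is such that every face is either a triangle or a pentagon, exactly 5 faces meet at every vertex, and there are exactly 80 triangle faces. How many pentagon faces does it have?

12

Let x be the number of pentagons; then F = 80 + x.
Edge–face incidences: 2E = 3·80 + 5·x = 240 + 5x.
Every vertex has degree 5, so 5V = 2E.
Euler: V − E + F = 2 ⇒ (2E)/5 − E + (80 + x) = 2.
Multiply by 10: 2·(2E) − 5·(2E) + 10·(80 + x) = 20, i.e. 800 + 10x − 3·(240 + 5x) = 20.
Collecting terms: −5x + 80 = 20, so −5x = −60, so x = 12.
Then 2E = 240 + 5·12 = 300, so E = 150, V = 2E/5 = 60, F = 80 + 12 = 92.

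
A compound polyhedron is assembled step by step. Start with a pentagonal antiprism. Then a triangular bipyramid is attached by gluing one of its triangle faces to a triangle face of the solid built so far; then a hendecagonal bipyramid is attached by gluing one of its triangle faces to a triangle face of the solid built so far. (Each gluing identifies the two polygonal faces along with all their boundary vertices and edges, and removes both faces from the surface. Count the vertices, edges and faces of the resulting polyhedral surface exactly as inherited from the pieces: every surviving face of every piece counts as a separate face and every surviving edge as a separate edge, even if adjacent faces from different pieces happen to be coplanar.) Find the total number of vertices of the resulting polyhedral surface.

A pentagonal antiprism: V=10, E=20, F=12.
Attach a triangular bipyramid (V=5, E=9, F=6) along a 3-gon: merge 3 vertices and 3 edges, delete both glued faces → V=12, E=26, F=16.
Attach a hendecagonal bipyramid (V=13, E=33, F=22) along a 3-gon: merge 3 vertices and 3 edges, delete both glued faces → V=22, E=56, F=36.
Check: V − E + F = 22 − 56 + 36 = 2.

22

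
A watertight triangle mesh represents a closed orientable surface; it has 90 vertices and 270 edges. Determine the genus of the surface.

Every face is a triangle and each edge borders two faces, so 3F = 2·270, giving F = 180.
χ = V − E + F = 90 − 270 + 180 = 0.
For a closed orientable surface χ = 2 − 2g, so g = (2 − (0))/2 = 1.

1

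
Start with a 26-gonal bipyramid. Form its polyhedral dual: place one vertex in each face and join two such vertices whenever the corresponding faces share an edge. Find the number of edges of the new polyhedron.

78

The base solid has V = 28, E = 78, F = 52.
The dual swaps V and F and preserves E: V′ = F = 52, E′ = E = 78, F′ = V = 28.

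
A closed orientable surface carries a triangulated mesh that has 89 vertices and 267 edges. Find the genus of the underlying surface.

1

Every face is a triangle and each edge borders two faces, so 3F = 2·267, giving F = 178.
χ = V − E + F = 89 − 267 + 178 = 0.
For a closed orientable surface χ = 2 − 2g, so g = (2 − (0))/2 = 1.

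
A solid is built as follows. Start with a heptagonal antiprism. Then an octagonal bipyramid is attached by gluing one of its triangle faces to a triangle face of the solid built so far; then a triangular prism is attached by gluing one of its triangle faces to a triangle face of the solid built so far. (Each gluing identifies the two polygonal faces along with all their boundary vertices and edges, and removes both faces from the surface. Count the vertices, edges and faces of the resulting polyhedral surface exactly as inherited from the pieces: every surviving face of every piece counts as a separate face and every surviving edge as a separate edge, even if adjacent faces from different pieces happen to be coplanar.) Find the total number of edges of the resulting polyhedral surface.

A heptagonal antiprism: V=14, E=28, F=16.
Attach an octagonal bipyramid (V=10, E=24, F=16) along a 3-gon: merge 3 vertices and 3 edges, delete both glued faces → V=21, E=49, F=30.
Attach a triangular prism (V=6, E=9, F=5) along a 3-gon: merge 3 vertices and 3 edges, delete both glued faces → V=24, E=55, F=33.
Check: V − E + F = 24 − 55 + 33 = 2.

55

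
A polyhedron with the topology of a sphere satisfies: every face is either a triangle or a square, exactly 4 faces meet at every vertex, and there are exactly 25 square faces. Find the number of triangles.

8

Let x be the number of triangles; then F = 25 + x.
Edge–face incidences: 2E = 4·25 + 3·x = 100 + 3x.
Every vertex has degree 4, so 4V = 2E.
Euler: V − E + F = 2 ⇒ (2E)/4 − E + (25 + x) = 2.
Multiply by 8: 2·(2E) − 4·(2E) + 8·(25 + x) = 16, i.e. 200 + 8x − 2·(100 + 3x) = 16.
Collecting terms: 2x = 16, so x = 8.
Then 2E = 100 + 3·8 = 124, so E = 62, V = 2E/4 = 31, F = 25 + 8 = 33.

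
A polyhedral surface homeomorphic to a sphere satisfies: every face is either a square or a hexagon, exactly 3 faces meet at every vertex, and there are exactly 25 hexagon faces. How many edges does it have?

87

Let x be the number of squares; then F = 25 + x.
Edge–face incidences: 2E = 6·25 + 4·x = 150 + 4x.
Every vertex has degree 3, so 3V = 2E.
Euler: V − E + F = 2 ⇒ (2E)/3 − E + (25 + x) = 2.
Multiply by 6: 2·(2E) − 3·(2E) + 6·(25 + x) = 12, i.e. 150 + 6x − (150 + 4x) = 12.
Collecting terms: 2x = 12, so x = 6.
Then 2E = 150 + 4·6 = 174, so E = 87, V = 2E/3 = 58, F = 25 + 6 = 31.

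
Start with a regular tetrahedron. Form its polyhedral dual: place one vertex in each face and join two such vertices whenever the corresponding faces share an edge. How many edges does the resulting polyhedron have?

6

The base solid has V = 4, E = 6, F = 4.
The dual swaps V and F and preserves E: V′ = F = 4, E′ = E = 6, F′ = V = 4.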